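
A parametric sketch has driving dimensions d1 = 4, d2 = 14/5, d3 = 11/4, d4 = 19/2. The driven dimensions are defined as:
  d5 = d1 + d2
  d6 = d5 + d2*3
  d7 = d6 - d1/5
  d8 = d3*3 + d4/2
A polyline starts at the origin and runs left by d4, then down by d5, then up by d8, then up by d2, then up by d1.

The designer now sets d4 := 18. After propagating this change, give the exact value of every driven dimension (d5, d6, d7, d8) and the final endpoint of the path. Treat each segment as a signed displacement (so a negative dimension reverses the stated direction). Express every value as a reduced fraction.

Apply edit: d4 := 18
  d5 = d1 + d2 = 34/5
  d6 = d5 + d2*3 = 76/5
  d7 = d6 - d1/5 = 72/5
  d8 = d3*3 + d4/2 = 69/4
Walk from origin (0, 0):
  seg 1: left by d4 = 18 → (-18, 0)
  seg 2: down by d5 = 34/5 → (-18, -34/5)
  seg 3: up by d8 = 69/4 → (-18, 209/20)
  seg 4: up by d2 = 14/5 → (-18, 53/4)
  seg 5: up by d1 = 4 → (-18, 69/4)

d5 = 34/5
d6 = 76/5
d7 = 72/5
d8 = 69/4
endpoint = (-18, 69/4)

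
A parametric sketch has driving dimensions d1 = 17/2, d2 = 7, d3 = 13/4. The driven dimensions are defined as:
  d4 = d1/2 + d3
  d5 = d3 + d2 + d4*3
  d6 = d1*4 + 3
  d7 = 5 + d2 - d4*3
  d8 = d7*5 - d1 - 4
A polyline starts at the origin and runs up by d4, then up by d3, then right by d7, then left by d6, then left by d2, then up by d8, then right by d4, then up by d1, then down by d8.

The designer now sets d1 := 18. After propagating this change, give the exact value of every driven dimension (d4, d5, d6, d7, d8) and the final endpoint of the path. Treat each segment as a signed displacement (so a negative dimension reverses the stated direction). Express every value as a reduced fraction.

d4 = 49/4
d5 = 47
d6 = 75
d7 = -99/4
d8 = -583/4
endpoint = (-189/2, 67/2)

Apply edit: d1 := 18
  d4 = d1/2 + d3 = 49/4
  d5 = d3 + d2 + d4*3 = 47
  d6 = d1*4 + 3 = 75
  d7 = 5 + d2 - d4*3 = -99/4
  d8 = d7*5 - d1 - 4 = -583/4
Walk from origin (0, 0):
  seg 1: up by d4 = 49/4 → (0, 49/4)
  seg 2: up by d3 = 13/4 → (0, 31/2)
  seg 3: right by d7 = -99/4 → (-99/4, 31/2)
  seg 4: left by d6 = 75 → (-399/4, 31/2)
  seg 5: left by d2 = 7 → (-427/4, 31/2)
  seg 6: up by d8 = -583/4 → (-427/4, -521/4)
  seg 7: right by d4 = 49/4 → (-189/2, -521/4)
  seg 8: up by d1 = 18 → (-189/2, -449/4)
  seg 9: down by d8 = -583/4 → (-189/2, 67/2)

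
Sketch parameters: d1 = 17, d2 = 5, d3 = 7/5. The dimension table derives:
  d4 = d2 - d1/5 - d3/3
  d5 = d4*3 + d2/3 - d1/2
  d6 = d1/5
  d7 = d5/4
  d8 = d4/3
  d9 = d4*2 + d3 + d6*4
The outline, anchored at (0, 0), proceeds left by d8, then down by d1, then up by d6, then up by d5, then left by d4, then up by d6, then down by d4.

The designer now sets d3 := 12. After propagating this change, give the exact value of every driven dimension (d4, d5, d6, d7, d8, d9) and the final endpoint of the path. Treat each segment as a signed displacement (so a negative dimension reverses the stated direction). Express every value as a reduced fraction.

d4 = -12/5
d5 = -421/30
d6 = 17/5
d7 = -421/120
d8 = -4/5
d9 = 104/5
endpoint = (16/5, -131/6)

Apply edit: d3 := 12
  d4 = d2 - d1/5 - d3/3 = -12/5
  d5 = d4*3 + d2/3 - d1/2 = -421/30
  d6 = d1/5 = 17/5
  d7 = d5/4 = -421/120
  d8 = d4/3 = -4/5
  d9 = d4*2 + d3 + d6*4 = 104/5
Walk from origin (0, 0):
  seg 1: left by d8 = -4/5 → (4/5, 0)
  seg 2: down by d1 = 17 → (4/5, -17)
  seg 3: up by d6 = 17/5 → (4/5, -68/5)
  seg 4: up by d5 = -421/30 → (4/5, -829/30)
  seg 5: left by d4 = -12/5 → (16/5, -829/30)
  seg 6: up by d6 = 17/5 → (16/5, -727/30)
  seg 7: down by d4 = -12/5 → (16/5, -131/6)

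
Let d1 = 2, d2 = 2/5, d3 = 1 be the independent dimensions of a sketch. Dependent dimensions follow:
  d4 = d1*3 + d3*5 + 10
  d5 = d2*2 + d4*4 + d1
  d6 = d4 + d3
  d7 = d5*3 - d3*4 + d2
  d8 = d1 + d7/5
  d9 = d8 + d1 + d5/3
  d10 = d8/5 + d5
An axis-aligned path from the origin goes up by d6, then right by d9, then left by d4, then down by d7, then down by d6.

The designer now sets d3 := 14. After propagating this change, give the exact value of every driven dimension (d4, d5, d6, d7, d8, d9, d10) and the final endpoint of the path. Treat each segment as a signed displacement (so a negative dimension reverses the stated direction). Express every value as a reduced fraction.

Apply edit: d3 := 14
  d4 = d1*3 + d3*5 + 10 = 86
  d5 = d2*2 + d4*4 + d1 = 1734/5
  d6 = d4 + d3 = 100
  d7 = d5*3 - d3*4 + d2 = 4924/5
  d8 = d1 + d7/5 = 4974/25
  d9 = d8 + d1 + d5/3 = 7914/25
  d10 = d8/5 + d5 = 48324/125
Walk from origin (0, 0):
  seg 1: up by d6 = 100 → (0, 100)
  seg 2: right by d9 = 7914/25 → (7914/25, 100)
  seg 3: left by d4 = 86 → (5764/25, 100)
  seg 4: down by d7 = 4924/5 → (5764/25, -4424/5)
  seg 5: down by d6 = 100 → (5764/25, -4924/5)

d4 = 86
d5 = 1734/5
d6 = 100
d7 = 4924/5
d8 = 4974/25
d9 = 7914/25
d10 = 48324/125
endpoint = (5764/25, -4924/5)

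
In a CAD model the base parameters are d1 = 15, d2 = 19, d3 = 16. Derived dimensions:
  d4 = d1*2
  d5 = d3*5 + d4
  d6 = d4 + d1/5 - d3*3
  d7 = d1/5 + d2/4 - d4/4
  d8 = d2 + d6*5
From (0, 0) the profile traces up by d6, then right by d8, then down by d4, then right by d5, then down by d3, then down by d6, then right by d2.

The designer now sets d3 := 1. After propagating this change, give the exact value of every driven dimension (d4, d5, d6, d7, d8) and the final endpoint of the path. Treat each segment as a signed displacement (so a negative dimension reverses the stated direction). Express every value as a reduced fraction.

d4 = 30
d5 = 35
d6 = 30
d7 = 1/4
d8 = 169
endpoint = (223, -31)

Apply edit: d3 := 1
  d4 = d1*2 = 30
  d5 = d3*5 + d4 = 35
  d6 = d4 + d1/5 - d3*3 = 30
  d7 = d1/5 + d2/4 - d4/4 = 1/4
  d8 = d2 + d6*5 = 169
Walk from origin (0, 0):
  seg 1: up by d6 = 30 → (0, 30)
  seg 2: right by d8 = 169 → (169, 30)
  seg 3: down by d4 = 30 → (169, 0)
  seg 4: right by d5 = 35 → (204, 0)
  seg 5: down by d3 = 1 → (204, -1)
  seg 6: down by d6 = 30 → (204, -31)
  seg 7: right by d2 = 19 → (223, -31)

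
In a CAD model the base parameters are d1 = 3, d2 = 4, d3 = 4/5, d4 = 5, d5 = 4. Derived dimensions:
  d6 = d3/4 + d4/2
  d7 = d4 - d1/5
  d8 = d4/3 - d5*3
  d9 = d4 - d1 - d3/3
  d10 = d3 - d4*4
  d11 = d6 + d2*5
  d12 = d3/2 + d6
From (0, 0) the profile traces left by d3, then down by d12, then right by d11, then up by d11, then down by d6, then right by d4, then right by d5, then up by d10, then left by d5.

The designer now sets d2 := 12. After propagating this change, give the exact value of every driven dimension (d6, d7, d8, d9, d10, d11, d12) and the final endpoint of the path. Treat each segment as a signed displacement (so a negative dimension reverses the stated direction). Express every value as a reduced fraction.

Apply edit: d2 := 12
  d6 = d3/4 + d4/2 = 27/10
  d7 = d4 - d1/5 = 22/5
  d8 = d4/3 - d5*3 = -31/3
  d9 = d4 - d1 - d3/3 = 26/15
  d10 = d3 - d4*4 = -96/5
  d11 = d6 + d2*5 = 627/10
  d12 = d3/2 + d6 = 31/10
Walk from origin (0, 0):
  seg 1: left by d3 = 4/5 → (-4/5, 0)
  seg 2: down by d12 = 31/10 → (-4/5, -31/10)
  seg 3: right by d11 = 627/10 → (619/10, -31/10)
  seg 4: up by d11 = 627/10 → (619/10, 298/5)
  seg 5: down by d6 = 27/10 → (619/10, 569/10)
  seg 6: right by d4 = 5 → (669/10, 569/10)
  seg 7: right by d5 = 4 → (709/10, 569/10)
  seg 8: up by d10 = -96/5 → (709/10, 377/10)
  seg 9: left by d5 = 4 → (669/10, 377/10)

d6 = 27/10
d7 = 22/5
d8 = -31/3
d9 = 26/15
d10 = -96/5
d11 = 627/10
d12 = 31/10
endpoint = (669/10, 377/10)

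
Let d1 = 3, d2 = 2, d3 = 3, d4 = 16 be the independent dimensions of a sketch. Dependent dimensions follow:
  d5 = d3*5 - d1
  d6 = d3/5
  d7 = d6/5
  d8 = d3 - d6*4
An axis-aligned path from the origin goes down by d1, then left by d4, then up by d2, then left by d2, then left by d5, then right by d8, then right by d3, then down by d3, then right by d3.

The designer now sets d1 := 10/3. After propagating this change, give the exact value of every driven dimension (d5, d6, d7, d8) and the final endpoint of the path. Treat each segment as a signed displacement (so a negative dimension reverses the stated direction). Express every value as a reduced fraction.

Apply edit: d1 := 10/3
  d5 = d3*5 - d1 = 35/3
  d6 = d3/5 = 3/5
  d7 = d6/5 = 3/25
  d8 = d3 - d6*4 = 3/5
Walk from origin (0, 0):
  seg 1: down by d1 = 10/3 → (0, -10/3)
  seg 2: left by d4 = 16 → (-16, -10/3)
  seg 3: up by d2 = 2 → (-16, -4/3)
  seg 4: left by d2 = 2 → (-18, -4/3)
  seg 5: left by d5 = 35/3 → (-89/3, -4/3)
  seg 6: right by d8 = 3/5 → (-436/15, -4/3)
  seg 7: right by d3 = 3 → (-391/15, -4/3)
  seg 8: down by d3 = 3 → (-391/15, -13/3)
  seg 9: right by d3 = 3 → (-346/15, -13/3)

d5 = 35/3
d6 = 3/5
d7 = 3/25
d8 = 3/5
endpoint = (-346/15, -13/3)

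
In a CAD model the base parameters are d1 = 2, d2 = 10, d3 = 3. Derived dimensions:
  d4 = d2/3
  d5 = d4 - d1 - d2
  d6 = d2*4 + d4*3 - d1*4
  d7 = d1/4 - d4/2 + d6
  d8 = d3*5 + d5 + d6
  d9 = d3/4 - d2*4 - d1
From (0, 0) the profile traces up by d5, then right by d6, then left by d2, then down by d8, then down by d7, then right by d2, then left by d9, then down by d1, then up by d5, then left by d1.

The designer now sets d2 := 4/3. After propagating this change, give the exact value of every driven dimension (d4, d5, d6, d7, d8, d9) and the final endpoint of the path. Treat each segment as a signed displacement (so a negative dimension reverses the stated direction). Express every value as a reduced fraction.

d4 = 4/9
d5 = -26/9
d6 = -4/3
d7 = -19/18
d8 = 97/9
d9 = -79/12
endpoint = (13/4, -35/2)

Apply edit: d2 := 4/3
  d4 = d2/3 = 4/9
  d5 = d4 - d1 - d2 = -26/9
  d6 = d2*4 + d4*3 - d1*4 = -4/3
  d7 = d1/4 - d4/2 + d6 = -19/18
  d8 = d3*5 + d5 + d6 = 97/9
  d9 = d3/4 - d2*4 - d1 = -79/12
Walk from origin (0, 0):
  seg 1: up by d5 = -26/9 → (0, -26/9)
  seg 2: right by d6 = -4/3 → (-4/3, -26/9)
  seg 3: left by d2 = 4/3 → (-8/3, -26/9)
  seg 4: down by d8 = 97/9 → (-8/3, -41/3)
  seg 5: down by d7 = -19/18 → (-8/3, -227/18)
  seg 6: right by d2 = 4/3 → (-4/3, -227/18)
  seg 7: left by d9 = -79/12 → (21/4, -227/18)
  seg 8: down by d1 = 2 → (21/4, -263/18)
  seg 9: up by d5 = -26/9 → (21/4, -35/2)
  seg 10: left by d1 = 2 → (13/4, -35/2)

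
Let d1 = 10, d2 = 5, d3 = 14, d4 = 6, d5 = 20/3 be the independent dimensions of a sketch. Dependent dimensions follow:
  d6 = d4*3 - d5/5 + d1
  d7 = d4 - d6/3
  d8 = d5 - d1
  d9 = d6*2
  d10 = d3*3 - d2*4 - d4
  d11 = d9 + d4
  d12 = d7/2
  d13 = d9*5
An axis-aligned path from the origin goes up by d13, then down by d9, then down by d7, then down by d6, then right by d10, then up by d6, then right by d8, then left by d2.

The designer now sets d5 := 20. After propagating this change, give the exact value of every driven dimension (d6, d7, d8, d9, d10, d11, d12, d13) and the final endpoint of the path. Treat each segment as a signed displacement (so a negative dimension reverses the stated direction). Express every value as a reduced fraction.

d6 = 24
d7 = -2
d8 = 10
d9 = 48
d10 = 16
d11 = 54
d12 = -1
d13 = 240
endpoint = (21, 194)

Apply edit: d5 := 20
  d6 = d4*3 - d5/5 + d1 = 24
  d7 = d4 - d6/3 = -2
  d8 = d5 - d1 = 10
  d9 = d6*2 = 48
  d10 = d3*3 - d2*4 - d4 = 16
  d11 = d9 + d4 = 54
  d12 = d7/2 = -1
  d13 = d9*5 = 240
Walk from origin (0, 0):
  seg 1: up by d13 = 240 → (0, 240)
  seg 2: down by d9 = 48 → (0, 192)
  seg 3: down by d7 = -2 → (0, 194)
  seg 4: down by d6 = 24 → (0, 170)
  seg 5: right by d10 = 16 → (16, 170)
  seg 6: up by d6 = 24 → (16, 194)
  seg 7: right by d8 = 10 → (26, 194)
  seg 8: left by d2 = 5 → (21, 194)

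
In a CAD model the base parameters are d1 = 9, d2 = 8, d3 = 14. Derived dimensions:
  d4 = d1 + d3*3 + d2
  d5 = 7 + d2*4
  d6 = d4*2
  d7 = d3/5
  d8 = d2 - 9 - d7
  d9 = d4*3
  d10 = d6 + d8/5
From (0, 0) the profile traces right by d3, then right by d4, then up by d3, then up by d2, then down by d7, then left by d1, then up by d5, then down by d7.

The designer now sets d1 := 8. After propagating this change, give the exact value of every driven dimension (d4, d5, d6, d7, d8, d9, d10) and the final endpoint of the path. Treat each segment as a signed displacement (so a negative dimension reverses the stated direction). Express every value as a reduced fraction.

d4 = 58
d5 = 39
d6 = 116
d7 = 14/5
d8 = -19/5
d9 = 174
d10 = 2881/25
endpoint = (64, 277/5)

Apply edit: d1 := 8
  d4 = d1 + d3*3 + d2 = 58
  d5 = 7 + d2*4 = 39
  d6 = d4*2 = 116
  d7 = d3/5 = 14/5
  d8 = d2 - 9 - d7 = -19/5
  d9 = d4*3 = 174
  d10 = d6 + d8/5 = 2881/25
Walk from origin (0, 0):
  seg 1: right by d3 = 14 → (14, 0)
  seg 2: right by d4 = 58 → (72, 0)
  seg 3: up by d3 = 14 → (72, 14)
  seg 4: up by d2 = 8 → (72, 22)
  seg 5: down by d7 = 14/5 → (72, 96/5)
  seg 6: left by d1 = 8 → (64, 96/5)
  seg 7: up by d5 = 39 → (64, 291/5)
  seg 8: down by d7 = 14/5 → (64, 277/5)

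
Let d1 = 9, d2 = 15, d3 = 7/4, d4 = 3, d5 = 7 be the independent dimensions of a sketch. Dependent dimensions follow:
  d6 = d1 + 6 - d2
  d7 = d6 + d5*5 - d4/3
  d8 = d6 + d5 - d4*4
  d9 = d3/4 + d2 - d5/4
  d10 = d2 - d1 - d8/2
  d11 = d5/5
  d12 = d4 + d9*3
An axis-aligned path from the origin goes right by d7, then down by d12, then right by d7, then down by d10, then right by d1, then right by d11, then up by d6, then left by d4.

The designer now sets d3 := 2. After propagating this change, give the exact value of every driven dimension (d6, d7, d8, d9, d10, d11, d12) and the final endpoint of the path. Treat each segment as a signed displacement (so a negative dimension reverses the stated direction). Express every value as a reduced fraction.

d6 = 0
d7 = 34
d8 = -5
d9 = 55/4
d10 = 17/2
d11 = 7/5
d12 = 177/4
endpoint = (377/5, -211/4)

Apply edit: d3 := 2
  d6 = d1 + 6 - d2 = 0
  d7 = d6 + d5*5 - d4/3 = 34
  d8 = d6 + d5 - d4*4 = -5
  d9 = d3/4 + d2 - d5/4 = 55/4
  d10 = d2 - d1 - d8/2 = 17/2
  d11 = d5/5 = 7/5
  d12 = d4 + d9*3 = 177/4
Walk from origin (0, 0):
  seg 1: right by d7 = 34 → (34, 0)
  seg 2: down by d12 = 177/4 → (34, -177/4)
  seg 3: right by d7 = 34 → (68, -177/4)
  seg 4: down by d10 = 17/2 → (68, -211/4)
  seg 5: right by d1 = 9 → (77, -211/4)
  seg 6: right by d11 = 7/5 → (392/5, -211/4)
  seg 7: up by d6 = 0 → (392/5, -211/4)
  seg 8: left by d4 = 3 → (377/5, -211/4)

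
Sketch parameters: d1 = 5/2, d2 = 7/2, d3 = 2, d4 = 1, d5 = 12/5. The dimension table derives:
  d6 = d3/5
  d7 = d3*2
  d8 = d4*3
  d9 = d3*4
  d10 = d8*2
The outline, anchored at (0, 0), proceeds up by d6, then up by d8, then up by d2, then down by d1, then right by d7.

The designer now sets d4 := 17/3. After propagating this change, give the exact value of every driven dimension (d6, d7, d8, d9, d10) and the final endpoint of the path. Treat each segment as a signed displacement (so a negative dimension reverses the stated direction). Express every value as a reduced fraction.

d6 = 2/5
d7 = 4
d8 = 17
d9 = 8
d10 = 34
endpoint = (4, 92/5)

Apply edit: d4 := 17/3
  d6 = d3/5 = 2/5
  d7 = d3*2 = 4
  d8 = d4*3 = 17
  d9 = d3*4 = 8
  d10 = d8*2 = 34
Walk from origin (0, 0):
  seg 1: up by d6 = 2/5 → (0, 2/5)
  seg 2: up by d8 = 17 → (0, 87/5)
  seg 3: up by d2 = 7/2 → (0, 209/10)
  seg 4: down by d1 = 5/2 → (0, 92/5)
  seg 5: right by d7 = 4 → (4, 92/5)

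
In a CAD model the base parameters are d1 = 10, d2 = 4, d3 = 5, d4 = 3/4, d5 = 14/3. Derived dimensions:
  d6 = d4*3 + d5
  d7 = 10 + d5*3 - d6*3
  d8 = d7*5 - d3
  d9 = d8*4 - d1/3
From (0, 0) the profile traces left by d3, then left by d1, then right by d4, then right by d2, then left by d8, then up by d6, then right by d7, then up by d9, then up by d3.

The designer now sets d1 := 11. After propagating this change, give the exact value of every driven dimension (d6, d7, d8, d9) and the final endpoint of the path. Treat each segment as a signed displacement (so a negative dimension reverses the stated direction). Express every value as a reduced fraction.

d6 = 83/12
d7 = 13/4
d8 = 45/4
d9 = 124/3
endpoint = (-77/4, 213/4)

Apply edit: d1 := 11
  d6 = d4*3 + d5 = 83/12
  d7 = 10 + d5*3 - d6*3 = 13/4
  d8 = d7*5 - d3 = 45/4
  d9 = d8*4 - d1/3 = 124/3
Walk from origin (0, 0):
  seg 1: left by d3 = 5 → (-5, 0)
  seg 2: left by d1 = 11 → (-16, 0)
  seg 3: right by d4 = 3/4 → (-61/4, 0)
  seg 4: right by d2 = 4 → (-45/4, 0)
  seg 5: left by d8 = 45/4 → (-45/2, 0)
  seg 6: up by d6 = 83/12 → (-45/2, 83/12)
  seg 7: right by d7 = 13/4 → (-77/4, 83/12)
  seg 8: up by d9 = 124/3 → (-77/4, 193/4)
  seg 9: up by d3 = 5 → (-77/4, 213/4)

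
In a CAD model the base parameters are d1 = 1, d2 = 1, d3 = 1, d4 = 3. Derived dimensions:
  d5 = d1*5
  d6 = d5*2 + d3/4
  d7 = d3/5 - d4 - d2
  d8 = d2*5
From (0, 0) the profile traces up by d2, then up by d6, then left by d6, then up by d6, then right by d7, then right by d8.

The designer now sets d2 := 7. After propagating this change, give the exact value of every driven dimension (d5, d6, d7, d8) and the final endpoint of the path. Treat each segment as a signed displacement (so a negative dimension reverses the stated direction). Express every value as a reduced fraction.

Apply edit: d2 := 7
  d5 = d1*5 = 5
  d6 = d5*2 + d3/4 = 41/4
  d7 = d3/5 - d4 - d2 = -49/5
  d8 = d2*5 = 35
Walk from origin (0, 0):
  seg 1: up by d2 = 7 → (0, 7)
  seg 2: up by d6 = 41/4 → (0, 69/4)
  seg 3: left by d6 = 41/4 → (-41/4, 69/4)
  seg 4: up by d6 = 41/4 → (-41/4, 55/2)
  seg 5: right by d7 = -49/5 → (-401/20, 55/2)
  seg 6: right by d8 = 35 → (299/20, 55/2)

d5 = 5
d6 = 41/4
d7 = -49/5
d8 = 35
endpoint = (299/20, 55/2)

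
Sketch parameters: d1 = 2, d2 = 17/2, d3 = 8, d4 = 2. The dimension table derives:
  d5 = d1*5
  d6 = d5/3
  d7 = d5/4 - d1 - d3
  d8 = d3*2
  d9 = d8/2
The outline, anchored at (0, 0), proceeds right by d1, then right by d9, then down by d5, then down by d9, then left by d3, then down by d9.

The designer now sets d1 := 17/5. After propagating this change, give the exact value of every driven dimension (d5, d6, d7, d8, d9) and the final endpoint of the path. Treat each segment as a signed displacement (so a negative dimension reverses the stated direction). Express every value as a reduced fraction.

d5 = 17
d6 = 17/3
d7 = -143/20
d8 = 16
d9 = 8
endpoint = (17/5, -33)

Apply edit: d1 := 17/5
  d5 = d1*5 = 17
  d6 = d5/3 = 17/3
  d7 = d5/4 - d1 - d3 = -143/20
  d8 = d3*2 = 16
  d9 = d8/2 = 8
Walk from origin (0, 0):
  seg 1: right by d1 = 17/5 → (17/5, 0)
  seg 2: right by d9 = 8 → (57/5, 0)
  seg 3: down by d5 = 17 → (57/5, -17)
  seg 4: down by d9 = 8 → (57/5, -25)
  seg 5: left by d3 = 8 → (17/5, -25)
  seg 6: down by d9 = 8 → (17/5, -33)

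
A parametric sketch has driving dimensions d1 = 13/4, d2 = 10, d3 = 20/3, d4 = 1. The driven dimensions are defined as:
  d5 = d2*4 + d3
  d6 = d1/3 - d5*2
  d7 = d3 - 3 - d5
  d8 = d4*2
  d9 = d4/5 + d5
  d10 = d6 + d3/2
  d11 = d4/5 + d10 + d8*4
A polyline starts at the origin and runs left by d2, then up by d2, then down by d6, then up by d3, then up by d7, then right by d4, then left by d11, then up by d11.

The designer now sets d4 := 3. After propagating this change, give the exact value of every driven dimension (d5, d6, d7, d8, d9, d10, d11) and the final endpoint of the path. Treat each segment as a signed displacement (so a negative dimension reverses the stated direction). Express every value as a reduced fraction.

d5 = 140/3
d6 = -369/4
d7 = -43
d8 = 6
d9 = 709/15
d10 = -1067/12
d11 = -3859/60
endpoint = (3439/60, 8/5)

Apply edit: d4 := 3
  d5 = d2*4 + d3 = 140/3
  d6 = d1/3 - d5*2 = -369/4
  d7 = d3 - 3 - d5 = -43
  d8 = d4*2 = 6
  d9 = d4/5 + d5 = 709/15
  d10 = d6 + d3/2 = -1067/12
  d11 = d4/5 + d10 + d8*4 = -3859/60
Walk from origin (0, 0):
  seg 1: left by d2 = 10 → (-10, 0)
  seg 2: up by d2 = 10 → (-10, 10)
  seg 3: down by d6 = -369/4 → (-10, 409/4)
  seg 4: up by d3 = 20/3 → (-10, 1307/12)
  seg 5: up by d7 = -43 → (-10, 791/12)
  seg 6: right by d4 = 3 → (-7, 791/12)
  seg 7: left by d11 = -3859/60 → (3439/60, 791/12)
  seg 8: up by d11 = -3859/60 → (3439/60, 8/5)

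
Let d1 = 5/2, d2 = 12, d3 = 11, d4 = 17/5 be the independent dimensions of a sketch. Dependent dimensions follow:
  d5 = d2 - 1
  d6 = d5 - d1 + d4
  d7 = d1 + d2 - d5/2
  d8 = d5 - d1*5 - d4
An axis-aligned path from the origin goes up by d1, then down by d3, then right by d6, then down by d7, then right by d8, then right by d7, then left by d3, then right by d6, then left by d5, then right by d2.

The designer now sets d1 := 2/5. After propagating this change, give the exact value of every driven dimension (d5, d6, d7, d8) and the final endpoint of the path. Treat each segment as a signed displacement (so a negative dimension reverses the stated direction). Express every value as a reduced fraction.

d5 = 11
d6 = 14
d7 = 69/10
d8 = 28/5
endpoint = (61/2, -35/2)

Apply edit: d1 := 2/5
  d5 = d2 - 1 = 11
  d6 = d5 - d1 + d4 = 14
  d7 = d1 + d2 - d5/2 = 69/10
  d8 = d5 - d1*5 - d4 = 28/5
Walk from origin (0, 0):
  seg 1: up by d1 = 2/5 → (0, 2/5)
  seg 2: down by d3 = 11 → (0, -53/5)
  seg 3: right by d6 = 14 → (14, -53/5)
  seg 4: down by d7 = 69/10 → (14, -35/2)
  seg 5: right by d8 = 28/5 → (98/5, -35/2)
  seg 6: right by d7 = 69/10 → (53/2, -35/2)
  seg 7: left by d3 = 11 → (31/2, -35/2)
  seg 8: right by d6 = 14 → (59/2, -35/2)
  seg 9: left by d5 = 11 → (37/2, -35/2)
  seg 10: right by d2 = 12 → (61/2, -35/2)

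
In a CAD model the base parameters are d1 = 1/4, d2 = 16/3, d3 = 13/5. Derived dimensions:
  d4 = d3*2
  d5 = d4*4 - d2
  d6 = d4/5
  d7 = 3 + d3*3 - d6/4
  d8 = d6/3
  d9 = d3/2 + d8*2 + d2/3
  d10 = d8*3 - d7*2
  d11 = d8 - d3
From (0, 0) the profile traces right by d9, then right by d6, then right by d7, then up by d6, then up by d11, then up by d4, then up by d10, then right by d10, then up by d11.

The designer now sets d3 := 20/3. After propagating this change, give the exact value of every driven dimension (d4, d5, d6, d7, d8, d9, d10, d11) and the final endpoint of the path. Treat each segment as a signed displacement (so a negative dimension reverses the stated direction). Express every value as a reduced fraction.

d4 = 40/3
d5 = 48
d6 = 8/3
d7 = 67/3
d8 = 8/9
d9 = 62/9
d10 = -42
d11 = -52/9
endpoint = (-91/9, -338/9)

Apply edit: d3 := 20/3
  d4 = d3*2 = 40/3
  d5 = d4*4 - d2 = 48
  d6 = d4/5 = 8/3
  d7 = 3 + d3*3 - d6/4 = 67/3
  d8 = d6/3 = 8/9
  d9 = d3/2 + d8*2 + d2/3 = 62/9
  d10 = d8*3 - d7*2 = -42
  d11 = d8 - d3 = -52/9
Walk from origin (0, 0):
  seg 1: right by d9 = 62/9 → (62/9, 0)
  seg 2: right by d6 = 8/3 → (86/9, 0)
  seg 3: right by d7 = 67/3 → (287/9, 0)
  seg 4: up by d6 = 8/3 → (287/9, 8/3)
  seg 5: up by d11 = -52/9 → (287/9, -28/9)
  seg 6: up by d4 = 40/3 → (287/9, 92/9)
  seg 7: up by d10 = -42 → (287/9, -286/9)
  seg 8: right by d10 = -42 → (-91/9, -286/9)
  seg 9: up by d11 = -52/9 → (-91/9, -338/9)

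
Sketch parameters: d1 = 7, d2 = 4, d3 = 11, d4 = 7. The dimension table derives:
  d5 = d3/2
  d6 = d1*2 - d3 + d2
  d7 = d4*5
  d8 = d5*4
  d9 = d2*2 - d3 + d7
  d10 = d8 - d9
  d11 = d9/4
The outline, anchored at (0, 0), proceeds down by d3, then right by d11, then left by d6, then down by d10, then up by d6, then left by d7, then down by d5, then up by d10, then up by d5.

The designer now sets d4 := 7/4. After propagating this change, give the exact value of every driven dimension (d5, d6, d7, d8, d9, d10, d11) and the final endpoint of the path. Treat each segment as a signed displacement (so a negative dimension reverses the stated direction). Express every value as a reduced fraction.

d5 = 11/2
d6 = 7
d7 = 35/4
d8 = 22
d9 = 23/4
d10 = 65/4
d11 = 23/16
endpoint = (-229/16, -4)

Apply edit: d4 := 7/4
  d5 = d3/2 = 11/2
  d6 = d1*2 - d3 + d2 = 7
  d7 = d4*5 = 35/4
  d8 = d5*4 = 22
  d9 = d2*2 - d3 + d7 = 23/4
  d10 = d8 - d9 = 65/4
  d11 = d9/4 = 23/16
Walk from origin (0, 0):
  seg 1: down by d3 = 11 → (0, -11)
  seg 2: right by d11 = 23/16 → (23/16, -11)
  seg 3: left by d6 = 7 → (-89/16, -11)
  seg 4: down by d10 = 65/4 → (-89/16, -109/4)
  seg 5: up by d6 = 7 → (-89/16, -81/4)
  seg 6: left by d7 = 35/4 → (-229/16, -81/4)
  seg 7: down by d5 = 11/2 → (-229/16, -103/4)
  seg 8: up by d10 = 65/4 → (-229/16, -19/2)
  seg 9: up by d5 = 11/2 → (-229/16, -4)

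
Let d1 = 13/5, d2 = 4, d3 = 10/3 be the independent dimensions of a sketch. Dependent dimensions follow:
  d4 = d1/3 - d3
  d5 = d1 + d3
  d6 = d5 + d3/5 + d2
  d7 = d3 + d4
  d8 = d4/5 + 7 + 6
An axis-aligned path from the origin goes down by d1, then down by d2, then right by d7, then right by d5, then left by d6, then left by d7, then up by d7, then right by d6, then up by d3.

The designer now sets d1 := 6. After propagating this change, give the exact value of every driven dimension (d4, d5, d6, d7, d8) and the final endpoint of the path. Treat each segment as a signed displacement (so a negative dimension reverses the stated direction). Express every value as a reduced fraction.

Apply edit: d1 := 6
  d4 = d1/3 - d3 = -4/3
  d5 = d1 + d3 = 28/3
  d6 = d5 + d3/5 + d2 = 14
  d7 = d3 + d4 = 2
  d8 = d4/5 + 7 + 6 = 191/15
Walk from origin (0, 0):
  seg 1: down by d1 = 6 → (0, -6)
  seg 2: down by d2 = 4 → (0, -10)
  seg 3: right by d7 = 2 → (2, -10)
  seg 4: right by d5 = 28/3 → (34/3, -10)
  seg 5: left by d6 = 14 → (-8/3, -10)
  seg 6: left by d7 = 2 → (-14/3, -10)
  seg 7: up by d7 = 2 → (-14/3, -8)
  seg 8: right by d6 = 14 → (28/3, -8)
  seg 9: up by d3 = 10/3 → (28/3, -14/3)

d4 = -4/3
d5 = 28/3
d6 = 14
d7 = 2
d8 = 191/15
endpoint = (28/3, -14/3)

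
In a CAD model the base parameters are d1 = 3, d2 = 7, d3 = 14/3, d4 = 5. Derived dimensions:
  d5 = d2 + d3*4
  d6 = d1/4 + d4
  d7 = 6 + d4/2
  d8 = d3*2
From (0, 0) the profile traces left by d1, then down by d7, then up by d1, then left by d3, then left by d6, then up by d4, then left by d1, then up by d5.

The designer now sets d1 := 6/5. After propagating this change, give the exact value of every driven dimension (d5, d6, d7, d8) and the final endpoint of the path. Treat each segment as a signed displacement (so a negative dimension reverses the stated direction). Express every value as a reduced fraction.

d5 = 77/3
d6 = 53/10
d7 = 17/2
d8 = 28/3
endpoint = (-371/30, 701/30)

Apply edit: d1 := 6/5
  d5 = d2 + d3*4 = 77/3
  d6 = d1/4 + d4 = 53/10
  d7 = 6 + d4/2 = 17/2
  d8 = d3*2 = 28/3
Walk from origin (0, 0):
  seg 1: left by d1 = 6/5 → (-6/5, 0)
  seg 2: down by d7 = 17/2 → (-6/5, -17/2)
  seg 3: up by d1 = 6/5 → (-6/5, -73/10)
  seg 4: left by d3 = 14/3 → (-88/15, -73/10)
  seg 5: left by d6 = 53/10 → (-67/6, -73/10)
  seg 6: up by d4 = 5 → (-67/6, -23/10)
  seg 7: left by d1 = 6/5 → (-371/30, -23/10)
  seg 8: up by d5 = 77/3 → (-371/30, 701/30)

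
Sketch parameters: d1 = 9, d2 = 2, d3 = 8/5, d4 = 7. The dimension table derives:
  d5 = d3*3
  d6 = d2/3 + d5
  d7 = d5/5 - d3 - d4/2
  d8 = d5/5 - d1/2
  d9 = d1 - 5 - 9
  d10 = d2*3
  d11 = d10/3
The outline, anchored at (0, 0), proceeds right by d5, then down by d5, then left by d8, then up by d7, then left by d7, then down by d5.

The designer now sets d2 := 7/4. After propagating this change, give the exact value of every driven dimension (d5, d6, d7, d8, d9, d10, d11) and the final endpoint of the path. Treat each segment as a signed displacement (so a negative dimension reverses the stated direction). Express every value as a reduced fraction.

d5 = 24/5
d6 = 323/60
d7 = -207/50
d8 = -177/50
d9 = -5
d10 = 21/4
d11 = 7/4
endpoint = (312/25, -687/50)

Apply edit: d2 := 7/4
  d5 = d3*3 = 24/5
  d6 = d2/3 + d5 = 323/60
  d7 = d5/5 - d3 - d4/2 = -207/50
  d8 = d5/5 - d1/2 = -177/50
  d9 = d1 - 5 - 9 = -5
  d10 = d2*3 = 21/4
  d11 = d10/3 = 7/4
Walk from origin (0, 0):
  seg 1: right by d5 = 24/5 → (24/5, 0)
  seg 2: down by d5 = 24/5 → (24/5, -24/5)
  seg 3: left by d8 = -177/50 → (417/50, -24/5)
  seg 4: up by d7 = -207/50 → (417/50, -447/50)
  seg 5: left by d7 = -207/50 → (312/25, -447/50)
  seg 6: down by d5 = 24/5 → (312/25, -687/50)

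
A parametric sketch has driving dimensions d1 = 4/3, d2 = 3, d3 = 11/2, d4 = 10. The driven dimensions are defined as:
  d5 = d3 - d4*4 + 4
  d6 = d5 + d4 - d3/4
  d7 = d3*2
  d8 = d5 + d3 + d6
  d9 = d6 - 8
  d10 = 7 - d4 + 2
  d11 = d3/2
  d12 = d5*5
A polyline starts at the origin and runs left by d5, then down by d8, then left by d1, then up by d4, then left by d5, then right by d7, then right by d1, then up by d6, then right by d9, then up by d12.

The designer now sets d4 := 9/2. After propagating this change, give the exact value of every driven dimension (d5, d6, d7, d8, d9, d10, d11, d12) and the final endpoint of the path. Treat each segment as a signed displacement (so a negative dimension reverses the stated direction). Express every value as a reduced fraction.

d5 = -17/2
d6 = -43/8
d7 = 11
d8 = -67/8
d9 = -107/8
d10 = 9/2
d11 = 11/4
d12 = -85/2
endpoint = (117/8, -35)

Apply edit: d4 := 9/2
  d5 = d3 - d4*4 + 4 = -17/2
  d6 = d5 + d4 - d3/4 = -43/8
  d7 = d3*2 = 11
  d8 = d5 + d3 + d6 = -67/8
  d9 = d6 - 8 = -107/8
  d10 = 7 - d4 + 2 = 9/2
  d11 = d3/2 = 11/4
  d12 = d5*5 = -85/2
Walk from origin (0, 0):
  seg 1: left by d5 = -17/2 → (17/2, 0)
  seg 2: down by d8 = -67/8 → (17/2, 67/8)
  seg 3: left by d1 = 4/3 → (43/6, 67/8)
  seg 4: up by d4 = 9/2 → (43/6, 103/8)
  seg 5: left by d5 = -17/2 → (47/3, 103/8)
  seg 6: right by d7 = 11 → (80/3, 103/8)
  seg 7: right by d1 = 4/3 → (28, 103/8)
  seg 8: up by d6 = -43/8 → (28, 15/2)
  seg 9: right by d9 = -107/8 → (117/8, 15/2)
  seg 10: up by d12 = -85/2 → (117/8, -35)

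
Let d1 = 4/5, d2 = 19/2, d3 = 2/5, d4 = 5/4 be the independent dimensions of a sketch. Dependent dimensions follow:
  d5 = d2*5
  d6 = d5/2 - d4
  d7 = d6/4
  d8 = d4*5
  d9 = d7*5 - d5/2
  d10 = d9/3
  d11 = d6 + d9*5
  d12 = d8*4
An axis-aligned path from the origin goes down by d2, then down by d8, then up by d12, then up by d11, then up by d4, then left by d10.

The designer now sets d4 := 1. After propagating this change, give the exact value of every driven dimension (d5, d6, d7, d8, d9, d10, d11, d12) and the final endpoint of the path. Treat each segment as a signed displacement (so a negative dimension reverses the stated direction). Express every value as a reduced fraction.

d5 = 95/2
d6 = 91/4
d7 = 91/16
d8 = 5
d9 = 75/16
d10 = 25/16
d11 = 739/16
d12 = 20
endpoint = (-25/16, 843/16)

Apply edit: d4 := 1
  d5 = d2*5 = 95/2
  d6 = d5/2 - d4 = 91/4
  d7 = d6/4 = 91/16
  d8 = d4*5 = 5
  d9 = d7*5 - d5/2 = 75/16
  d10 = d9/3 = 25/16
  d11 = d6 + d9*5 = 739/16
  d12 = d8*4 = 20
Walk from origin (0, 0):
  seg 1: down by d2 = 19/2 → (0, -19/2)
  seg 2: down by d8 = 5 → (0, -29/2)
  seg 3: up by d12 = 20 → (0, 11/2)
  seg 4: up by d11 = 739/16 → (0, 827/16)
  seg 5: up by d4 = 1 → (0, 843/16)
  seg 6: left by d10 = 25/16 → (-25/16, 843/16)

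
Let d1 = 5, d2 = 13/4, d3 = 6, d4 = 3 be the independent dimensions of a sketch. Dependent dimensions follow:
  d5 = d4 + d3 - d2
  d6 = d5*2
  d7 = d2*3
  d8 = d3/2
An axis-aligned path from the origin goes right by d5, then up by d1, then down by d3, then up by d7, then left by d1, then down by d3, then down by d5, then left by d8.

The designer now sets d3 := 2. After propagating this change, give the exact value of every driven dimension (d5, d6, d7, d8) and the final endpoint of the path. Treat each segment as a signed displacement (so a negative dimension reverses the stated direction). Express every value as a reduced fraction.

d5 = 7/4
d6 = 7/2
d7 = 39/4
d8 = 1
endpoint = (-17/4, 9)

Apply edit: d3 := 2
  d5 = d4 + d3 - d2 = 7/4
  d6 = d5*2 = 7/2
  d7 = d2*3 = 39/4
  d8 = d3/2 = 1
Walk from origin (0, 0):
  seg 1: right by d5 = 7/4 → (7/4, 0)
  seg 2: up by d1 = 5 → (7/4, 5)
  seg 3: down by d3 = 2 → (7/4, 3)
  seg 4: up by d7 = 39/4 → (7/4, 51/4)
  seg 5: left by d1 = 5 → (-13/4, 51/4)
  seg 6: down by d3 = 2 → (-13/4, 43/4)
  seg 7: down by d5 = 7/4 → (-13/4, 9)
  seg 8: left by d8 = 1 → (-17/4, 9)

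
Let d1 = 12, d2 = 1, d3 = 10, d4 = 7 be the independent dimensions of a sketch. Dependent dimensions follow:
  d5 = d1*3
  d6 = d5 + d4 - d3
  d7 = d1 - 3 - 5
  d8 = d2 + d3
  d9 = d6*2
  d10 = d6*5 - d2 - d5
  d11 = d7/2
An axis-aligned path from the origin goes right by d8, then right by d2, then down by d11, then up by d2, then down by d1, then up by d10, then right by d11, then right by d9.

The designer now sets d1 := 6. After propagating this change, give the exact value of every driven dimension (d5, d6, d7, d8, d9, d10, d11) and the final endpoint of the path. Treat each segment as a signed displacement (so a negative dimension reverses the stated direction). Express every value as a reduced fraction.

Apply edit: d1 := 6
  d5 = d1*3 = 18
  d6 = d5 + d4 - d3 = 15
  d7 = d1 - 3 - 5 = -2
  d8 = d2 + d3 = 11
  d9 = d6*2 = 30
  d10 = d6*5 - d2 - d5 = 56
  d11 = d7/2 = -1
Walk from origin (0, 0):
  seg 1: right by d8 = 11 → (11, 0)
  seg 2: right by d2 = 1 → (12, 0)
  seg 3: down by d11 = -1 → (12, 1)
  seg 4: up by d2 = 1 → (12, 2)
  seg 5: down by d1 = 6 → (12, -4)
  seg 6: up by d10 = 56 → (12, 52)
  seg 7: right by d11 = -1 → (11, 52)
  seg 8: right by d9 = 30 → (41, 52)

d5 = 18
d6 = 15
d7 = -2
d8 = 11
d9 = 30
d10 = 56
d11 = -1
endpoint = (41, 52)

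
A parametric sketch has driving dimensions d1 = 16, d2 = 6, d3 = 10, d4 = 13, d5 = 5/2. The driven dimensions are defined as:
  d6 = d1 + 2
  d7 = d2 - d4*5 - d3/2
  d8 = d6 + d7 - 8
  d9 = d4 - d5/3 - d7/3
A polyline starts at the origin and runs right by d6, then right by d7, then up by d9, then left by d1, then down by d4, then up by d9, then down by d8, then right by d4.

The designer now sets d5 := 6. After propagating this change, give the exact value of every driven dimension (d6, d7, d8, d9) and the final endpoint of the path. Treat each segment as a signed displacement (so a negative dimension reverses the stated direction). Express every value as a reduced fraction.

d6 = 18
d7 = -64
d8 = -54
d9 = 97/3
endpoint = (-49, 317/3)

Apply edit: d5 := 6
  d6 = d1 + 2 = 18
  d7 = d2 - d4*5 - d3/2 = -64
  d8 = d6 + d7 - 8 = -54
  d9 = d4 - d5/3 - d7/3 = 97/3
Walk from origin (0, 0):
  seg 1: right by d6 = 18 → (18, 0)
  seg 2: right by d7 = -64 → (-46, 0)
  seg 3: up by d9 = 97/3 → (-46, 97/3)
  seg 4: left by d1 = 16 → (-62, 97/3)
  seg 5: down by d4 = 13 → (-62, 58/3)
  seg 6: up by d9 = 97/3 → (-62, 155/3)
  seg 7: down by d8 = -54 → (-62, 317/3)
  seg 8: right by d4 = 13 → (-49, 317/3)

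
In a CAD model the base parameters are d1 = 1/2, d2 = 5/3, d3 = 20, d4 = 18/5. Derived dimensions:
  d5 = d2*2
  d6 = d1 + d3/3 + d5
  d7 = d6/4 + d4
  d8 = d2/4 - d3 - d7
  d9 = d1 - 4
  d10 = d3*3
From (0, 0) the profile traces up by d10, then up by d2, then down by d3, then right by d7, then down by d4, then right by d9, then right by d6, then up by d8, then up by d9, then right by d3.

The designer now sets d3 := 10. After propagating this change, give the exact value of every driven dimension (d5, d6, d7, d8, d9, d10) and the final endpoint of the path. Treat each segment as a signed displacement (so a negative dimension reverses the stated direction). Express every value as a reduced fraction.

d5 = 10/3
d6 = 43/6
d7 = 647/120
d8 = -599/40
d9 = -7/2
d10 = 30
endpoint = (2287/120, -49/120)

Apply edit: d3 := 10
  d5 = d2*2 = 10/3
  d6 = d1 + d3/3 + d5 = 43/6
  d7 = d6/4 + d4 = 647/120
  d8 = d2/4 - d3 - d7 = -599/40
  d9 = d1 - 4 = -7/2
  d10 = d3*3 = 30
Walk from origin (0, 0):
  seg 1: up by d10 = 30 → (0, 30)
  seg 2: up by d2 = 5/3 → (0, 95/3)
  seg 3: down by d3 = 10 → (0, 65/3)
  seg 4: right by d7 = 647/120 → (647/120, 65/3)
  seg 5: down by d4 = 18/5 → (647/120, 271/15)
  seg 6: right by d9 = -7/2 → (227/120, 271/15)
  seg 7: right by d6 = 43/6 → (1087/120, 271/15)
  seg 8: up by d8 = -599/40 → (1087/120, 371/120)
  seg 9: up by d9 = -7/2 → (1087/120, -49/120)
  seg 10: right by d3 = 10 → (2287/120, -49/120)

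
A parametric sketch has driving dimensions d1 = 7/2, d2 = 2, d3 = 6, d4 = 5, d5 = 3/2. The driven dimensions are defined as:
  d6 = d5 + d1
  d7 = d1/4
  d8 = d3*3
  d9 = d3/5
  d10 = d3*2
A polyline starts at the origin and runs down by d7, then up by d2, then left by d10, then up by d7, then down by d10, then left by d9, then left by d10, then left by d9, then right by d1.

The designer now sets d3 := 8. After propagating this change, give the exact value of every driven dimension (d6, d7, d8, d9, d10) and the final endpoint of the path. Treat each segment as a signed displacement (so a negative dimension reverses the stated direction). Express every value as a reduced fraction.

d6 = 5
d7 = 7/8
d8 = 24
d9 = 8/5
d10 = 16
endpoint = (-317/10, -14)

Apply edit: d3 := 8
  d6 = d5 + d1 = 5
  d7 = d1/4 = 7/8
  d8 = d3*3 = 24
  d9 = d3/5 = 8/5
  d10 = d3*2 = 16
Walk from origin (0, 0):
  seg 1: down by d7 = 7/8 → (0, -7/8)
  seg 2: up by d2 = 2 → (0, 9/8)
  seg 3: left by d10 = 16 → (-16, 9/8)
  seg 4: up by d7 = 7/8 → (-16, 2)
  seg 5: down by d10 = 16 → (-16, -14)
  seg 6: left by d9 = 8/5 → (-88/5, -14)
  seg 7: left by d10 = 16 → (-168/5, -14)
  seg 8: left by d9 = 8/5 → (-176/5, -14)
  seg 9: right by d1 = 7/2 → (-317/10, -14)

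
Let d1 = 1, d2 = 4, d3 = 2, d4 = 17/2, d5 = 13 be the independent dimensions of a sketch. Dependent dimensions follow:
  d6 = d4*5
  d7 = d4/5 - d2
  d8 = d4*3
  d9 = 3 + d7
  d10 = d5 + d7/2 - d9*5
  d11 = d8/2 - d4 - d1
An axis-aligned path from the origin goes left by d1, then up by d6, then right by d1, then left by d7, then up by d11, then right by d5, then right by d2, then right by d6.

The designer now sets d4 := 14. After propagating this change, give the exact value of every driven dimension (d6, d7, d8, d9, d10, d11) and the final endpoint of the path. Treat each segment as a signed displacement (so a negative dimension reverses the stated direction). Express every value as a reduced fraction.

Apply edit: d4 := 14
  d6 = d4*5 = 70
  d7 = d4/5 - d2 = -6/5
  d8 = d4*3 = 42
  d9 = 3 + d7 = 9/5
  d10 = d5 + d7/2 - d9*5 = 17/5
  d11 = d8/2 - d4 - d1 = 6
Walk from origin (0, 0):
  seg 1: left by d1 = 1 → (-1, 0)
  seg 2: up by d6 = 70 → (-1, 70)
  seg 3: right by d1 = 1 → (0, 70)
  seg 4: left by d7 = -6/5 → (6/5, 70)
  seg 5: up by d11 = 6 → (6/5, 76)
  seg 6: right by d5 = 13 → (71/5, 76)
  seg 7: right by d2 = 4 → (91/5, 76)
  seg 8: right by d6 = 70 → (441/5, 76)

d6 = 70
d7 = -6/5
d8 = 42
d9 = 9/5
d10 = 17/5
d11 = 6
endpoint = (441/5, 76)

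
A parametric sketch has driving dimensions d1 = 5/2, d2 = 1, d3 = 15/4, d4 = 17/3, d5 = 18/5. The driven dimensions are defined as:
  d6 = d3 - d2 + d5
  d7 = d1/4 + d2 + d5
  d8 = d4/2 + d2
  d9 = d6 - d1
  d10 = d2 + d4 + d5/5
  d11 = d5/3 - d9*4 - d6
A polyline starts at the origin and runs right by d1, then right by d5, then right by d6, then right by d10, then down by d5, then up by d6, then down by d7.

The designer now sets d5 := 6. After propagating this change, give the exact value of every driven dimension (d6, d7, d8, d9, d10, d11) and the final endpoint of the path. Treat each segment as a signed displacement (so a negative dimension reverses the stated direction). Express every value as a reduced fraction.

d6 = 35/4
d7 = 61/8
d8 = 23/6
d9 = 25/4
d10 = 118/15
d11 = -127/4
endpoint = (1507/60, -39/8)

Apply edit: d5 := 6
  d6 = d3 - d2 + d5 = 35/4
  d7 = d1/4 + d2 + d5 = 61/8
  d8 = d4/2 + d2 = 23/6
  d9 = d6 - d1 = 25/4
  d10 = d2 + d4 + d5/5 = 118/15
  d11 = d5/3 - d9*4 - d6 = -127/4
Walk from origin (0, 0):
  seg 1: right by d1 = 5/2 → (5/2, 0)
  seg 2: right by d5 = 6 → (17/2, 0)
  seg 3: right by d6 = 35/4 → (69/4, 0)
  seg 4: right by d10 = 118/15 → (1507/60, 0)
  seg 5: down by d5 = 6 → (1507/60, -6)
  seg 6: up by d6 = 35/4 → (1507/60, 11/4)
  seg 7: down by d7 = 61/8 → (1507/60, -39/8)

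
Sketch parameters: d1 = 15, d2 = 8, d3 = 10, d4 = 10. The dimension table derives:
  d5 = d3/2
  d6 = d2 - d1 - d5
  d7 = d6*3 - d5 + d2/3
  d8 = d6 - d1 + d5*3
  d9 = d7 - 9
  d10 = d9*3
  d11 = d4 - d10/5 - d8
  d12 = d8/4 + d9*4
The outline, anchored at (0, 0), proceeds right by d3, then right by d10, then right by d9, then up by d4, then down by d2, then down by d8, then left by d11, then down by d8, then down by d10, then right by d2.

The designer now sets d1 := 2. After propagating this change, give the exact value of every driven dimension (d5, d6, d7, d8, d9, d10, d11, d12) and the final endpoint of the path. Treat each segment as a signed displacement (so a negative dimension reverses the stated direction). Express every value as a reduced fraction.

Apply edit: d1 := 2
  d5 = d3/2 = 5
  d6 = d2 - d1 - d5 = 1
  d7 = d6*3 - d5 + d2/3 = 2/3
  d8 = d6 - d1 + d5*3 = 14
  d9 = d7 - 9 = -25/3
  d10 = d9*3 = -25
  d11 = d4 - d10/5 - d8 = 1
  d12 = d8/4 + d9*4 = -179/6
Walk from origin (0, 0):
  seg 1: right by d3 = 10 → (10, 0)
  seg 2: right by d10 = -25 → (-15, 0)
  seg 3: right by d9 = -25/3 → (-70/3, 0)
  seg 4: up by d4 = 10 → (-70/3, 10)
  seg 5: down by d2 = 8 → (-70/3, 2)
  seg 6: down by d8 = 14 → (-70/3, -12)
  seg 7: left by d11 = 1 → (-73/3, -12)
  seg 8: down by d8 = 14 → (-73/3, -26)
  seg 9: down by d10 = -25 → (-73/3, -1)
  seg 10: right by d2 = 8 → (-49/3, -1)

d5 = 5
d6 = 1
d7 = 2/3
d8 = 14
d9 = -25/3
d10 = -25
d11 = 1
d12 = -179/6
endpoint = (-49/3, -1)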